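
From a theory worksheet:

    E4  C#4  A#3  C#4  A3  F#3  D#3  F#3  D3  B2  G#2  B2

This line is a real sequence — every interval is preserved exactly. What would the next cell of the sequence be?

Unit = 4 notes; the statements start on E4, A3, D3, moving down a 5th each time.
From G2 the exact shape gives G2 E2 C#2 E2.

G2 E2 C#2 E2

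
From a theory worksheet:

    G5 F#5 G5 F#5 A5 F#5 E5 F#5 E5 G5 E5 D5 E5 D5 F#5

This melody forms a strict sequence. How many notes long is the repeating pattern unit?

Try groups of 5 (3 cells in 15 notes):
G5 F#5 G5 F#5 A5 | F#5 E5 F#5 E5 G5 | E5 D5 E5 D5 F#5
Every group is a transposition down a 2nd of the one before; no shorter unit works.

5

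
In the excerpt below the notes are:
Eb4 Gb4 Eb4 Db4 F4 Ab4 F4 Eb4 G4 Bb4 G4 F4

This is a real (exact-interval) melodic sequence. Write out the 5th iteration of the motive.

B4 D5 B4 A4

The 4-note cells begin on Eb4, F4, G4 — each up a 2nd from the last.
Continuing the starts: A4 → B4.
So cell 5 is B4 D5 B4 A4.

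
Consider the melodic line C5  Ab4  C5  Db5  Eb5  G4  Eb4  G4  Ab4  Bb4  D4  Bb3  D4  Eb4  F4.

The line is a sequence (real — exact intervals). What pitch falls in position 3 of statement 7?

F#2

The unit is 5 notes. Position-3 pitches of the 3 shown cells: C5, G4, D4.
Carrying that down a 4th forward: A3 → E3 → B2 → F#2.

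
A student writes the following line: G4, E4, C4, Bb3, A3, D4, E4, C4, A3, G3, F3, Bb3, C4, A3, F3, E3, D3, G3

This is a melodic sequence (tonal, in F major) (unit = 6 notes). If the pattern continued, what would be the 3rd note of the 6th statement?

Grouping in 6s, the 3rd note of each cell is C4, A3, F3.
Extending down a 3rd: D3 → Bb2 → G2.

G2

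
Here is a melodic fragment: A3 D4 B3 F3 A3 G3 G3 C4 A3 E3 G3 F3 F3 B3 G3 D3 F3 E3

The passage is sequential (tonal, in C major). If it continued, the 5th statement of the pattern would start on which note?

D3

Taking 6-note groups, the heads are A3, G3, F3: the pattern moves down a 2nd.
Continuing: E3 → D3. Statement 5 starts on D3.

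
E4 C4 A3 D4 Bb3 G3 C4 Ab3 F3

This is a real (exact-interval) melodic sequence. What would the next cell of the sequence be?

Bb3 Gb3 Eb3

Taking 3-note groups, the heads are E4, D4, C4: the pattern moves down a 2nd.
Statement 4 starts on Bb3 and keeps the same exact contour: Bb3 Gb3 Eb3.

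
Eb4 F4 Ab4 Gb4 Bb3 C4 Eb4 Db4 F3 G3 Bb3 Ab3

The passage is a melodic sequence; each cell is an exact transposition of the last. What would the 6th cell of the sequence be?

With a 4-note motive the entries are Eb4, Bb3, F3, each down a 4th from the previous.
Continuing the starts: C3 → G2 → D2.
So cell 6 is D2 E2 G2 F2.

D2 E2 G2 F2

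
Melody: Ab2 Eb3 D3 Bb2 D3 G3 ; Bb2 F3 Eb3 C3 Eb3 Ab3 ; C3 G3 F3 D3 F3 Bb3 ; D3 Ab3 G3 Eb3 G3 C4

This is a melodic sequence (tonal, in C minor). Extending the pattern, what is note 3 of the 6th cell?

With 6-note cells, note 3 of each statement runs D3, Eb3, F3, G3.
Each moves up a 2nd. Continuing: Ab3 → Bb3.

Bb3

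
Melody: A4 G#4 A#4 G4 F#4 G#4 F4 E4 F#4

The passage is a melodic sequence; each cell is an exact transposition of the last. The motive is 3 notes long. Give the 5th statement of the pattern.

Unit = 3 notes; the statements start on A4, G4, F4, moving down a 2nd each time.
Continuing the starts: Eb4 → Db4.
Statement 5 starts on Db4 and keeps the same exact contour: Db4 C4 D4.

Db4 C4 D4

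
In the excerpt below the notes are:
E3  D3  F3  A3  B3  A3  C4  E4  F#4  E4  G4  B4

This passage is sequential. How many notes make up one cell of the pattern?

4

12 notes total. Splitting into 3 groups of 4:
E3 D3 F3 A3 | B3 A3 C4 E4 | F#4 E4 G4 B4
Every group is a transposition up a 5th of the one before; no shorter unit works.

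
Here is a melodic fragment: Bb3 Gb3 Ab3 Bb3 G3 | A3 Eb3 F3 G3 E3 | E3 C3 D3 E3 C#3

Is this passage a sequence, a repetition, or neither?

neither

Note 1 of cell 2 is A3; if this were a sequence it would be G3. No unit length gives a consistent transposition pattern.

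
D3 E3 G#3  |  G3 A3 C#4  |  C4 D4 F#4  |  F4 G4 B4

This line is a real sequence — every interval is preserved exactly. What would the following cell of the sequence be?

Taking 3-note groups, the heads are D3, G3, C4, F4: the pattern moves up a 4th.
From Bb4 the exact shape gives Bb4 C5 E5.

Bb4 C5 E5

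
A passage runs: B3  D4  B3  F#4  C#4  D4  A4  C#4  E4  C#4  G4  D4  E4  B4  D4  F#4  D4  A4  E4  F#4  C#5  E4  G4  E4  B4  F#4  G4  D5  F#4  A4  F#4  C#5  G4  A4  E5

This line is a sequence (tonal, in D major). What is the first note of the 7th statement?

A4

Taking 7-note groups, the heads are B3, C#4, D4, E4, F#4: the pattern moves up a 2nd.
Continuing: G4 → A4. Statement 7 starts on A4.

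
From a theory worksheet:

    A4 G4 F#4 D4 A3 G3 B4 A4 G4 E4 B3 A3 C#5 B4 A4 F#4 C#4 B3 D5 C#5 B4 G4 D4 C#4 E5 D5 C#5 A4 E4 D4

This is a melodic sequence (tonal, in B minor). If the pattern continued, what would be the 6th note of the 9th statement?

Grouping in 6s, the 6th note of each cell is G3, A3, B3, C#4, D4.
Each moves up a 2nd. Continuing: E4 → F#4 → G4 → A4.

A4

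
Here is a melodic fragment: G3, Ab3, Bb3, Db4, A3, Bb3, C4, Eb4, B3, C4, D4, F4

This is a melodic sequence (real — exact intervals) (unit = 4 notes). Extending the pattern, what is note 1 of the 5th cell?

With 4-note cells, note 1 of each statement runs G3, A3, B3.
Carrying that up a 2nd forward: C#4 → D#4.

D#4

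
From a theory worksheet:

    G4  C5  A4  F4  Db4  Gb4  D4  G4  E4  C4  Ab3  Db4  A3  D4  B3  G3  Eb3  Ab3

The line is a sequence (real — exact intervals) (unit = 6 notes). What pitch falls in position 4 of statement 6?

E2

The unit is 6 notes. Position-4 pitches of the 3 shown cells: F4, C4, G3.
Extending down a 4th: D3 → A2 → E2.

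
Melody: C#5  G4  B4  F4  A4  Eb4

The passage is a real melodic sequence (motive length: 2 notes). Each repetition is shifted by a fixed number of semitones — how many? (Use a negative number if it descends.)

The 2-note cells begin on C#5, B4, A4 — each down a 2nd from the last.
C#5 to B4 spans -2 semitones.

-2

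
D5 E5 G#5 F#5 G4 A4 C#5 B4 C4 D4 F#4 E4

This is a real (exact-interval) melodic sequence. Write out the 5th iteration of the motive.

Bb2 C3 E3 D3

The 4-note cells begin on D5, G4, C4 — each down a 5th from the last.
Extending down a 5th: F3 → Bb2.
Statement 5 starts on Bb2 and keeps the same exact contour: Bb2 C3 E3 D3.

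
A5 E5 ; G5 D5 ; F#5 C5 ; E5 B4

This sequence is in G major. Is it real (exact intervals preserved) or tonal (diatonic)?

Every note is diatonic to G major.
Cell 1 has -5 semitones from note 1 to 2, but cell 3 has -6 — the interval quality changes while the contour stays the same, which is the hallmark of a tonal sequence.

tonal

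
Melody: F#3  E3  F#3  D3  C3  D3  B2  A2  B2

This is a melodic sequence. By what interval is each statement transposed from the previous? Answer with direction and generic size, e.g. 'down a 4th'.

Taking 3-note groups, the heads are F#3, D3, B2: the pattern moves down a 3rd.
From F#3 to D3: down a 3rd.

down a 3rd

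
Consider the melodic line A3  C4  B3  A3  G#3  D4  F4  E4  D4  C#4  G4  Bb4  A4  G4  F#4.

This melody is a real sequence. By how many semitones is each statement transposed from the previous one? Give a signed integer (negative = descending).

5

With a 5-note motive the entries are A3, D4, G4, each up a 4th from the previous.
A3→D4 is 62 − 57 = 5 semitones.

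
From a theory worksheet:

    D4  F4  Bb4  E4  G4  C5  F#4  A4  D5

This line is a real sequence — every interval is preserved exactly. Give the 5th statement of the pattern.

A#4 C#5 F#5

With a 3-note motive the entries are D4, E4, F#4, each up a 2nd from the previous.
Continuing the starts: G#4 → A#4.
So cell 5 is A#4 C#5 F#5.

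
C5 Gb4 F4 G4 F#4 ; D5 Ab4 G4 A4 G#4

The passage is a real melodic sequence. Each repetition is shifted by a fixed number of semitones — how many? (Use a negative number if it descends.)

Taking 5-note groups, the heads are C5, D5: the pattern moves up a 2nd.
C5→D5 is 74 − 72 = 2 semitones.

2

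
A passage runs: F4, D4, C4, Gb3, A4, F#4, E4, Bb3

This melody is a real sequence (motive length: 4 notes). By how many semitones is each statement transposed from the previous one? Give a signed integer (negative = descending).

4

With a 4-note motive the entries are F4, A4, each up a 3rd from the previous.
F4→A4 is 69 − 65 = 4 semitones.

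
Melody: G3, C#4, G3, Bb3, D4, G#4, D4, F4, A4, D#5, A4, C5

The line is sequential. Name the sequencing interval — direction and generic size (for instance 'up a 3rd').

Taking 4-note groups, the heads are G3, D4, A4: the pattern moves up a 5th.
G3 to D4 is up a 5th.

up a 5th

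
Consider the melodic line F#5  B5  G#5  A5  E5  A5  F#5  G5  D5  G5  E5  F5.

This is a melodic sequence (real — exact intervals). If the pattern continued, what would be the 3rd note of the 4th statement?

D5

With 4-note cells, note 3 of each statement runs G#5, F#5, E5.
One more down a 2nd gives D5.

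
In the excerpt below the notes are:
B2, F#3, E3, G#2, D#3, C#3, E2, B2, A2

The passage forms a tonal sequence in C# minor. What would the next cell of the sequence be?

With a 3-note motive the entries are B2, G#2, E2, each down a 3rd from the previous.
So cell 4 is C#2 G#2 F#2.

C#2 G#2 F#2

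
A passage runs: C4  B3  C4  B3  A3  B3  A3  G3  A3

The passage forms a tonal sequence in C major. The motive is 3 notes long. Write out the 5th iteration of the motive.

Taking 3-note groups, the heads are C4, B3, A3: the pattern moves down a 2nd.
Carrying on: G3 → F3.
So cell 5 is F3 E3 F3.

F3 E3 F3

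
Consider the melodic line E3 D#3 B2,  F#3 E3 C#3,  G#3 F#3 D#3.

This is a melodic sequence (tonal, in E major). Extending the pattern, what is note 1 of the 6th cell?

With 3-note cells, note 1 of each statement runs E3, F#3, G#3.
Each moves up a 2nd. Continuing: A3 → B3 → C#4.

C#4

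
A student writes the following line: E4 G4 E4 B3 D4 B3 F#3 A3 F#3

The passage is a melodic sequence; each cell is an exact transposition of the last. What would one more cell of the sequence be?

Unit = 3 notes; the statements start on E4, B3, F#3, moving down a 4th each time.
Statement 4 starts on C#3 and keeps the same exact contour: C#3 E3 C#3.

C#3 E3 C#3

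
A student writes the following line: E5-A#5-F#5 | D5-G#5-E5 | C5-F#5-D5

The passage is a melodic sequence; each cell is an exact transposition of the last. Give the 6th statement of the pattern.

Gb4 C5 Ab4

With a 3-note motive the entries are E5, D5, C5, each down a 2nd from the previous.
Continuing the starts: Bb4 → Ab4 → Gb4.
Statement 6 starts on Gb4 and keeps the same exact contour: Gb4 C5 Ab4.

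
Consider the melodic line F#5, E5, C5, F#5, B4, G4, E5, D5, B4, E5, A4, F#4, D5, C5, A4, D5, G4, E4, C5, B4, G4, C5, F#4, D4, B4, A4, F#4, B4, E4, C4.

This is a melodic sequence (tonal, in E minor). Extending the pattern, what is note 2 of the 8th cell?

E4

Grouping in 6s, the 2nd note of each cell is E5, D5, C5, B4, A4.
Each moves down a 2nd. Continuing: G4 → F#4 → E4.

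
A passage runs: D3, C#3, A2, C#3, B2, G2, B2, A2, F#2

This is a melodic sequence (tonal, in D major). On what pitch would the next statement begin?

Unit = 3 notes; the statements start on D3, C#3, B2, moving down a 2nd each time.
The next head, down a 2nd from B2, is A2.

A2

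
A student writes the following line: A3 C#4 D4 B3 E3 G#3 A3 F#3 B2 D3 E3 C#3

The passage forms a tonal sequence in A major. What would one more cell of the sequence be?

Unit = 4 notes; the statements start on A3, E3, B2, moving down a 4th each time.
Statement 4 starts on F#2 and keeps the same diatonic contour: F#2 A2 B2 G#2.

F#2 A2 B2 G#2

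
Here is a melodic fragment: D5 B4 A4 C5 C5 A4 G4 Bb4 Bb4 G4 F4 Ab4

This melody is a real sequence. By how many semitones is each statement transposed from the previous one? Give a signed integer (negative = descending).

With a 4-note motive the entries are D5, C5, Bb4, each down a 2nd from the previous.
D5 to C5 spans -2 semitones.

-2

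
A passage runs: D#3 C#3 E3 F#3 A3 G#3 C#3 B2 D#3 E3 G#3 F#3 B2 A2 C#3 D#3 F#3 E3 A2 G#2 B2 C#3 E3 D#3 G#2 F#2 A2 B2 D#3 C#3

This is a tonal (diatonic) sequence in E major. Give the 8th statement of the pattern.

The 6-note cells begin on D#3, C#3, B2, A2, G#2 — each down a 2nd from the last.
Continuing the starts: F#2 → E2 → D#2.
From D#2 the diatonic shape gives D#2 C#2 E2 F#2 A2 G#2.

D#2 C#2 E2 F#2 A2 G#2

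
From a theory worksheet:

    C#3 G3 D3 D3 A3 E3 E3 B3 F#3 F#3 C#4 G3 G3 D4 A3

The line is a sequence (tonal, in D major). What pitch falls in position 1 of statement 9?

With 3-note cells, note 1 of each statement runs C#3, D3, E3, F#3, G3.
Extending up a 2nd: A3 → B3 → C#4 → D4.

D4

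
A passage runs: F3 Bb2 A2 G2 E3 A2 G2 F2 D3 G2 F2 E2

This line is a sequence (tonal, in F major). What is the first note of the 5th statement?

Taking 4-note groups, the heads are F3, E3, D3: the pattern moves down a 2nd.
Extending the heads down a 2nd: C3 → Bb2.

Bb2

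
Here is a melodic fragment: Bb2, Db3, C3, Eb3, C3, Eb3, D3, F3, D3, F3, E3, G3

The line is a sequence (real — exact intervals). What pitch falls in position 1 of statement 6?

The unit is 4 notes. Position-1 pitches of the 3 shown cells: Bb2, C3, D3.
Each moves up a 2nd. Continuing: E3 → F#3 → G#3.

G#3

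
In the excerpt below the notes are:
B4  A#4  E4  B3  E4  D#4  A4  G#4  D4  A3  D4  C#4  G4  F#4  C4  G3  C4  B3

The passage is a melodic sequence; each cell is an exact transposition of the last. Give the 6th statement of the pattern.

Db4 C4 Gb3 Db3 Gb3 F3

Unit = 6 notes; the statements start on B4, A4, G4, moving down a 2nd each time.
Continuing the starts: F4 → Eb4 → Db4.
So cell 6 is Db4 C4 Gb3 Db3 Gb3 F3.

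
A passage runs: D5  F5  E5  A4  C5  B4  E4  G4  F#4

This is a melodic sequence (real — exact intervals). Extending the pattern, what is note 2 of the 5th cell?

A3

Grouping in 3s, the 2nd note of each cell is F5, C5, G4.
Extending down a 4th: D4 → A3.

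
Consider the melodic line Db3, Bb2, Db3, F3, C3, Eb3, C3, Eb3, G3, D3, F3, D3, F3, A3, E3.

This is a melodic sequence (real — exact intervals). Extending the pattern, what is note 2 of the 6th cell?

Grouping in 5s, the 2nd note of each cell is Bb2, C3, D3.
Extending up a 2nd: E3 → F#3 → G#3.

G#3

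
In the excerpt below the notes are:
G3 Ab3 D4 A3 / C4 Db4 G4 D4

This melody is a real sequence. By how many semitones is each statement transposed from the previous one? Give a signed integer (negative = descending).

5

With a 4-note motive the entries are G3, C4, each up a 4th from the previous.
G3→C4 is 60 − 55 = 5 semitones.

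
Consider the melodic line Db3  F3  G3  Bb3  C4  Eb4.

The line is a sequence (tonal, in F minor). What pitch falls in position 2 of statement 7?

Grouping in 2s, the 2nd note of each cell is F3, Bb3, Eb4.
Extending up a 4th: Ab4 → Db5 → G5 → C6.

C6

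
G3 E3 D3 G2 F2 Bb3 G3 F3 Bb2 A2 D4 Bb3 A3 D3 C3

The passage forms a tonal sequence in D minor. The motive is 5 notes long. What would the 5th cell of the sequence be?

A4 F4 E4 A3 G3

With a 5-note motive the entries are G3, Bb3, D4, each up a 3rd from the previous.
Extending up a 3rd: F4 → A4.
From A4 the diatonic shape gives A4 F4 E4 A3 G3.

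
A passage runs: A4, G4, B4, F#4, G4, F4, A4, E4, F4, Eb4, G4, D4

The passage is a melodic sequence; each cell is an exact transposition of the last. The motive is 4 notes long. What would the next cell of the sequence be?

Eb4 Db4 F4 C4

The 4-note cells begin on A4, G4, F4 — each down a 2nd from the last.
Statement 4 starts on Eb4 and keeps the same exact contour: Eb4 Db4 F4 C4.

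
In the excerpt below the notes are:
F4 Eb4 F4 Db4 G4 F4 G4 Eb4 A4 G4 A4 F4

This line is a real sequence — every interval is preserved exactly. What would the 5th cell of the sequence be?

C#5 B4 C#5 A4

With a 4-note motive the entries are F4, G4, A4, each up a 2nd from the previous.
Continuing the starts: B4 → C#5.
From C#5 the exact shape gives C#5 B4 C#5 A4.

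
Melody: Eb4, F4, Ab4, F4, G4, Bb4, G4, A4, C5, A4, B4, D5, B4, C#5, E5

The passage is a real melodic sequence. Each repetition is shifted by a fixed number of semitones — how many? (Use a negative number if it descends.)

Taking 3-note groups, the heads are Eb4, F4, G4, A4, B4: the pattern moves up a 2nd.
Eb4 to F4 spans +2 semitones.

2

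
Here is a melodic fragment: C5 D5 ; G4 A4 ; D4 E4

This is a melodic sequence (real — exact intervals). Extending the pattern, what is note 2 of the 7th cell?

Grouping in 2s, the 2nd note of each cell is D5, A4, E4.
Carrying that down a 4th forward: B3 → F#3 → C#3 → G#2.

G#2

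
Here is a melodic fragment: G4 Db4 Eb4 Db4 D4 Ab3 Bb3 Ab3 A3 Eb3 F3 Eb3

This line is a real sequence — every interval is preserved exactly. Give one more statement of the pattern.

E3 Bb2 C3 Bb2

Taking 4-note groups, the heads are G4, D4, A3: the pattern moves down a 4th.
So cell 4 is E3 Bb2 C3 Bb2.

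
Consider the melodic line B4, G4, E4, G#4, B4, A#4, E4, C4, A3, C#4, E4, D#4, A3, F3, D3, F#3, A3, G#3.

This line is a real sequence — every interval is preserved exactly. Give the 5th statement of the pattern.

Unit = 6 notes; the statements start on B4, E4, A3, moving down a 5th each time.
Continuing the starts: D3 → G2.
So cell 5 is G2 Eb2 C2 E2 G2 F#2.

G2 Eb2 C2 E2 G2 F#2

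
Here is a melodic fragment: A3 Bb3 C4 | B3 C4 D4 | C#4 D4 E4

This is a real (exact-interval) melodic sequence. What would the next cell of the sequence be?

D#4 E4 F#4

Taking 3-note groups, the heads are A3, B3, C#4: the pattern moves up a 2nd.
From D#4 the exact shape gives D#4 E4 F#4.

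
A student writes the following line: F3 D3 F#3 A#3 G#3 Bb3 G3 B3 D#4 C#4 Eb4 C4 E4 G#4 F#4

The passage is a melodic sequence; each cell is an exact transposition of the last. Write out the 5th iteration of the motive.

Db5 Bb4 D5 F#5 E5

With a 5-note motive the entries are F3, Bb3, Eb4, each up a 4th from the previous.
Extending up a 4th: Ab4 → Db5.
So cell 5 is Db5 Bb4 D5 F#5 E5.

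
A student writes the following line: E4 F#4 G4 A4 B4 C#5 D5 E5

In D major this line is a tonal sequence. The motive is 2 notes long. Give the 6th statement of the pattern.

A5 B5

Taking 2-note groups, the heads are E4, G4, B4, D5: the pattern moves up a 3rd.
Continuing the starts: F#5 → A5.
From A5 the diatonic shape gives A5 B5.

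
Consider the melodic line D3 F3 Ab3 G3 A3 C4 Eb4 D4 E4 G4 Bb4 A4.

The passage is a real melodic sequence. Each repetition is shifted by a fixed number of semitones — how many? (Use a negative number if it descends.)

7

Taking 4-note groups, the heads are D3, A3, E4: the pattern moves up a 5th.
D3→A3 is 57 − 50 = 7 semitones.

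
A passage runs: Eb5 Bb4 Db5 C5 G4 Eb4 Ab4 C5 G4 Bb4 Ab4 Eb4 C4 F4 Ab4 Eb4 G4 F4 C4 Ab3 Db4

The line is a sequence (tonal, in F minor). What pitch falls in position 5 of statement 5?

With 7-note cells, note 5 of each statement runs G4, Eb4, C4.
Extending down a 3rd: Ab3 → F3.

F3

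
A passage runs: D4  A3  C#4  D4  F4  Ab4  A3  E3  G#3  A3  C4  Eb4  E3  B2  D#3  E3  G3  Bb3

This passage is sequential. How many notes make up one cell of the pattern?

18 notes total. Splitting into 3 groups of 6:
D4 A3 C#4 D4 F4 Ab4 | A3 E3 G#3 A3 C4 Eb4 | E3 B2 D#3 E3 G3 Bb3
That's a consistent down a 4th shift per cell, and no other grouping gives one.

6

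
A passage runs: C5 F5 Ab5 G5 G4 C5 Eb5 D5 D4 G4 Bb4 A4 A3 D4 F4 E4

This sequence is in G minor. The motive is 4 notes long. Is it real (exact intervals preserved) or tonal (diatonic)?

Each cell has the same semitone pattern (5, 3, -1) — intervals are preserved exactly.
And Ab5 lies outside G minor, so the sequence is real rather than tonal.

real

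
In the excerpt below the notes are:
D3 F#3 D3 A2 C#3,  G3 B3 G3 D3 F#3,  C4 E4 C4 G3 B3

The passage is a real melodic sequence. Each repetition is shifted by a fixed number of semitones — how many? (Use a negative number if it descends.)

With a 5-note motive the entries are D3, G3, C4, each up a 4th from the previous.
D3 to G3 spans +5 semitones.

5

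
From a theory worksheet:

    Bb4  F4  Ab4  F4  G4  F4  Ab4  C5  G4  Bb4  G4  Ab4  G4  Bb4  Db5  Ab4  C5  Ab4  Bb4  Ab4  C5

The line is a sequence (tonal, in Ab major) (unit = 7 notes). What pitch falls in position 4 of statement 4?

Grouping in 7s, the 4th note of each cell is F4, G4, Ab4.
One more up a 2nd gives Bb4.

Bb4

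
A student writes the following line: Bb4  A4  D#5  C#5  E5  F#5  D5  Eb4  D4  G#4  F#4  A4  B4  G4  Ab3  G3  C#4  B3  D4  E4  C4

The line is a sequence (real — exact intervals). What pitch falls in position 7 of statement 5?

Bb2

Grouping in 7s, the 7th note of each cell is D5, G4, C4.
Extending down a 5th: F3 → Bb2.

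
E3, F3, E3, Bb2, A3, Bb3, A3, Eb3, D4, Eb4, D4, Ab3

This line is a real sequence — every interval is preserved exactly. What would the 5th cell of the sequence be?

Unit = 4 notes; the statements start on E3, A3, D4, moving up a 4th each time.
Continuing the starts: G4 → C5.
From C5 the exact shape gives C5 Db5 C5 Gb4.

C5 Db5 C5 Gb4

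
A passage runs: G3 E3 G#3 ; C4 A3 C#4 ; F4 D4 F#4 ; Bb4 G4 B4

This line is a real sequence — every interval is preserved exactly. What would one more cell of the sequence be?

Eb5 C5 E5

Unit = 3 notes; the statements start on G3, C4, F4, Bb4, moving up a 4th each time.
So cell 5 is Eb5 C5 E5.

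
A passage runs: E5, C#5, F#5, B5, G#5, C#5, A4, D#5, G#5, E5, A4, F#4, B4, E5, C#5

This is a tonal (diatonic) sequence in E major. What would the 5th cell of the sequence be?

Unit = 5 notes; the statements start on E5, C#5, A4, moving down a 3rd each time.
Extending down a 3rd: F#4 → D#4.
From D#4 the diatonic shape gives D#4 B3 E4 A4 F#4.

D#4 B3 E4 A4 F#4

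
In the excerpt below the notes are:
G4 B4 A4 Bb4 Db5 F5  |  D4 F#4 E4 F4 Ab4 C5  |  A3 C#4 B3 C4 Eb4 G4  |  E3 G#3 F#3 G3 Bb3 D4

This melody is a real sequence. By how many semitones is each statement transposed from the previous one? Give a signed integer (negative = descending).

With a 6-note motive the entries are G4, D4, A3, E3, each down a 4th from the previous.
Counting half-steps from G4 to D4: -5.

-5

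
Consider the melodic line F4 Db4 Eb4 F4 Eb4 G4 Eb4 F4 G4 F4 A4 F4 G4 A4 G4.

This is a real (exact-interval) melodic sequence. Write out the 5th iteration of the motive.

C#5 A4 B4 C#5 B4

The 5-note cells begin on F4, G4, A4 — each up a 2nd from the last.
Extending up a 2nd: B4 → C#5.
So cell 5 is C#5 A4 B4 C#5 B4.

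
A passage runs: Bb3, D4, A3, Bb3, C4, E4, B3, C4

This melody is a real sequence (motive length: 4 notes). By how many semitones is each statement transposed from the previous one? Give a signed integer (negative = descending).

The 4-note cells begin on Bb3, C4 — each up a 2nd from the last.
Bb3→C4 is 60 − 58 = 2 semitones.

2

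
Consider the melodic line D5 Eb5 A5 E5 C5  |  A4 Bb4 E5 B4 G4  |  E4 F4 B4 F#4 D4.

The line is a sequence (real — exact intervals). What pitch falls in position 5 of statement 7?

F#2

The unit is 5 notes. Position-5 pitches of the 3 shown cells: C5, G4, D4.
Extending down a 4th: A3 → E3 → B2 → F#2.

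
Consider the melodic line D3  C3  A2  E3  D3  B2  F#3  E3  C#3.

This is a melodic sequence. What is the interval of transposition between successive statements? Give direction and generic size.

The 3-note cells begin on D3, E3, F#3 — each up a 2nd from the last.
From D3 to E3: up a 2nd.

up a 2nd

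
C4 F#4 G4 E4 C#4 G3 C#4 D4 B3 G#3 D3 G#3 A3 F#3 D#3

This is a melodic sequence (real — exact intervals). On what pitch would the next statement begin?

Unit = 5 notes; the statements start on C4, G3, D3, moving down a 4th each time.
One more step down a 4th gives A2.

A2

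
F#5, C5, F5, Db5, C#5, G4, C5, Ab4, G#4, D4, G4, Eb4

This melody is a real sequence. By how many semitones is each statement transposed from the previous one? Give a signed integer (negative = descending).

With a 4-note motive the entries are F#5, C#5, G#4, each down a 4th from the previous.
F#5 to C#5 spans -5 semitones.

-5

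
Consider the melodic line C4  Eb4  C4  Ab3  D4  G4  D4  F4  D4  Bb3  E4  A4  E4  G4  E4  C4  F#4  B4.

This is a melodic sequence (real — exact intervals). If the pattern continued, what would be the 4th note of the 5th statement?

Grouping in 6s, the 4th note of each cell is Ab3, Bb3, C4.
Each moves up a 2nd. Continuing: D4 → E4.

E4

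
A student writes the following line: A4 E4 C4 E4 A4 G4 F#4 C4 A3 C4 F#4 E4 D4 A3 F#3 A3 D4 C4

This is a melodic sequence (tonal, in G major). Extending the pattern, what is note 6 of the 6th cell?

With 6-note cells, note 6 of each statement runs G4, E4, C4.
Each moves down a 3rd. Continuing: A3 → F#3 → D3.

D3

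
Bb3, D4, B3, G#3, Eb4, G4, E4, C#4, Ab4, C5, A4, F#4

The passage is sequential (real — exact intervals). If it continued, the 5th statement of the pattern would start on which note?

Gb5

The 4-note cells begin on Bb3, Eb4, Ab4 — each up a 4th from the last.
Extending the heads up a 4th: Db5 → Gb5.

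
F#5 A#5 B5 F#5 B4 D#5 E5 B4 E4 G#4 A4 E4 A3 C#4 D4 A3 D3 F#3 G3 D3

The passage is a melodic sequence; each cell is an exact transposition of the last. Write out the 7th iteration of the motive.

C2 E2 F2 C2

With a 4-note motive the entries are F#5, B4, E4, A3, D3, each down a 5th from the previous.
Extending down a 5th: G2 → C2.
Statement 7 starts on C2 and keeps the same exact contour: C2 E2 F2 C2.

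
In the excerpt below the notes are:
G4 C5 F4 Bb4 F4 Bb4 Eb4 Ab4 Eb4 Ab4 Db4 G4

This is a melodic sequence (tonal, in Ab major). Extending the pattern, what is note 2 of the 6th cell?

Eb4

Grouping in 4s, the 2nd note of each cell is C5, Bb4, Ab4.
Each moves down a 2nd. Continuing: G4 → F4 → Eb4.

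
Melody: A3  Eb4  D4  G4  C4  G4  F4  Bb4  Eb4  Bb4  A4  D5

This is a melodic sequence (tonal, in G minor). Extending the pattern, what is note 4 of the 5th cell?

Grouping in 4s, the 4th note of each cell is G4, Bb4, D5.
Carrying that up a 3rd forward: F5 → A5.

A5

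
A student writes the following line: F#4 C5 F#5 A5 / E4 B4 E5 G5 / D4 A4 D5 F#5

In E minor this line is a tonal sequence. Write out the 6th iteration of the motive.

Taking 4-note groups, the heads are F#4, E4, D4: the pattern moves down a 2nd.
Continuing the starts: C4 → B3 → A3.
So cell 6 is A3 E4 A4 C5.

A3 E4 A4 C5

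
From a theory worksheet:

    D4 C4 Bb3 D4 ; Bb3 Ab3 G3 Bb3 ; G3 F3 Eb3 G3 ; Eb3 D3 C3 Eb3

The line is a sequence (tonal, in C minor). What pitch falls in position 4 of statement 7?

F2

The unit is 4 notes. Position-4 pitches of the 4 shown cells: D4, Bb3, G3, Eb3.
Extending down a 3rd: C3 → Ab2 → F2.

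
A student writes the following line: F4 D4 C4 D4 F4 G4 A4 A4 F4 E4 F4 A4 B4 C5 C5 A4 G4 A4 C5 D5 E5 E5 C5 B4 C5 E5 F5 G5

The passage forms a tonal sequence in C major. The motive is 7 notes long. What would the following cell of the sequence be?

With a 7-note motive the entries are F4, A4, C5, E5, each up a 3rd from the previous.
From G5 the diatonic shape gives G5 E5 D5 E5 G5 A5 B5.

G5 E5 D5 E5 G5 A5 B5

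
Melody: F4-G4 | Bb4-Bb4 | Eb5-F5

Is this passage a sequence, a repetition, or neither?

neither

Note 2 of cell 2 is Bb4; if this were a sequence it would be C5. No unit length gives a consistent transposition pattern.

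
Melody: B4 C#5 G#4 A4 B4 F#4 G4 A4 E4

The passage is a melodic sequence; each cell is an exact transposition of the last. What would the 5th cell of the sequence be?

Eb4 F4 C4

Unit = 3 notes; the statements start on B4, A4, G4, moving down a 2nd each time.
Continuing the starts: F4 → Eb4.
Statement 5 starts on Eb4 and keeps the same exact contour: Eb4 F4 C4.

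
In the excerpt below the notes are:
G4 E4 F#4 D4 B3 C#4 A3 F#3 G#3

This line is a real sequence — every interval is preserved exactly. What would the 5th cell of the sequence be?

Unit = 3 notes; the statements start on G4, D4, A3, moving down a 4th each time.
Carrying on: E3 → B2.
Statement 5 starts on B2 and keeps the same exact contour: B2 G#2 A#2.

B2 G#2 A#2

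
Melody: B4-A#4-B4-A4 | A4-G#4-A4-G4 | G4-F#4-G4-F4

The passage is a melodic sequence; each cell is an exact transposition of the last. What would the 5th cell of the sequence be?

Eb4 D4 Eb4 Db4

Taking 4-note groups, the heads are B4, A4, G4: the pattern moves down a 2nd.
Continuing the starts: F4 → Eb4.
Statement 5 starts on Eb4 and keeps the same exact contour: Eb4 D4 Eb4 Db4.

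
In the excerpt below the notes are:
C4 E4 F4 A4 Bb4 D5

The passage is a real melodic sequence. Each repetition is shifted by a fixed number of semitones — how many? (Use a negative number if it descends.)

5

Taking 2-note groups, the heads are C4, F4, Bb4: the pattern moves up a 4th.
C4→F4 is 65 − 60 = 5 semitones.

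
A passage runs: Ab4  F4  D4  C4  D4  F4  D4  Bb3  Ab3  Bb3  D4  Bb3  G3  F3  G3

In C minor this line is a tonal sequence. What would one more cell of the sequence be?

Bb3 G3 Eb3 D3 Eb3

With a 5-note motive the entries are Ab4, F4, D4, each down a 3rd from the previous.
Statement 4 starts on Bb3 and keeps the same diatonic contour: Bb3 G3 Eb3 D3 Eb3.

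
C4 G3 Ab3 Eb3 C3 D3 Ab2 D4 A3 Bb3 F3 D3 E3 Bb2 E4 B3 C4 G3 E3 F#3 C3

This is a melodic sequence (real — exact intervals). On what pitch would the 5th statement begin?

Taking 7-note groups, the heads are C4, D4, E4: the pattern moves up a 2nd.
Continuing: F#4 → G#4. Statement 5 starts on G#4.

G#4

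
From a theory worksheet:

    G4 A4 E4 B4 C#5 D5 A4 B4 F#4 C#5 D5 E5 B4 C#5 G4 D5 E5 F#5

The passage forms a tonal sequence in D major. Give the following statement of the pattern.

With a 6-note motive the entries are G4, A4, B4, each up a 2nd from the previous.
From C#5 the diatonic shape gives C#5 D5 A4 E5 F#5 G5.

C#5 D5 A4 E5 F#5 G5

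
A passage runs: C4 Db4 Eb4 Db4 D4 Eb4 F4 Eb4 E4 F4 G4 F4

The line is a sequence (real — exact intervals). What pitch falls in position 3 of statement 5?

B4

With 4-note cells, note 3 of each statement runs Eb4, F4, G4.
Each moves up a 2nd. Continuing: A4 → B4.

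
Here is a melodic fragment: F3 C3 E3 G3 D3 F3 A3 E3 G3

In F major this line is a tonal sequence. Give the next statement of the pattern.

Bb3 F3 A3

With a 3-note motive the entries are F3, G3, A3, each up a 2nd from the previous.
From Bb3 the diatonic shape gives Bb3 F3 A3.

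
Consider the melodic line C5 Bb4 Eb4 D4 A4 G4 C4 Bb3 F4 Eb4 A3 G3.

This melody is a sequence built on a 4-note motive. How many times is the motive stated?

3

12 notes in groups of 4 gives 12/4 = 3 statements.
Starts: C5, A4, F4 — each down a 3rd.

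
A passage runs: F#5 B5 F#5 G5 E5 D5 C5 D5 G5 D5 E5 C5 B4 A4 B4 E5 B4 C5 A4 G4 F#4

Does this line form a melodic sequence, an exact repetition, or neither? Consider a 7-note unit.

sequence

Each 7-note cell is the previous one transposed down a 3rd.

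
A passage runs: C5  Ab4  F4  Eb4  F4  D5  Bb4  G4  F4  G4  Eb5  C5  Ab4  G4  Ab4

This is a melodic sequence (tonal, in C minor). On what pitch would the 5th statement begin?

With a 5-note motive the entries are C5, D5, Eb5, each up a 2nd from the previous.
Continuing: F5 → G5. Statement 5 starts on G5.

G5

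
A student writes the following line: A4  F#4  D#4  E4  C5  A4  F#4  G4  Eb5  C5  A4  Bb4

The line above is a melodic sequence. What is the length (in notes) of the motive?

4

12 notes total. Splitting into 3 groups of 4:
A4 F#4 D#4 E4 | C5 A4 F#4 G4 | Eb5 C5 A4 Bb4
That's a consistent up a 3rd shift per cell, and no other grouping gives one.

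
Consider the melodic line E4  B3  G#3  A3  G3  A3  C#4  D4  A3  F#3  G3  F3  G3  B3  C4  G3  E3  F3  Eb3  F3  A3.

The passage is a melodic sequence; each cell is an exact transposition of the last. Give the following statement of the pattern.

Taking 7-note groups, the heads are E4, D4, C4: the pattern moves down a 2nd.
So cell 4 is Bb3 F3 D3 Eb3 Db3 Eb3 G3.

Bb3 F3 D3 Eb3 Db3 Eb3 G3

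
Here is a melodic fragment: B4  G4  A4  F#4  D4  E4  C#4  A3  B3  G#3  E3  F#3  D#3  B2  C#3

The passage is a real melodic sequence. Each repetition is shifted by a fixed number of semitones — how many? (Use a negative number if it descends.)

With a 3-note motive the entries are B4, F#4, C#4, G#3, D#3, each down a 4th from the previous.
B4 to F#4 spans -5 semitones.

-5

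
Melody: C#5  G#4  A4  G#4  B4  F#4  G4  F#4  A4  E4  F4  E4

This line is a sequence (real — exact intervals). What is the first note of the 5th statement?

The 4-note cells begin on C#5, B4, A4 — each down a 2nd from the last.
Extending the heads down a 2nd: G4 → F4.

F4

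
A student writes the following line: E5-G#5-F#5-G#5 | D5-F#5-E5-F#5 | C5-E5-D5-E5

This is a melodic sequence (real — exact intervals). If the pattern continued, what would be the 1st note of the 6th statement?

Gb4

Grouping in 4s, the 1st note of each cell is E5, D5, C5.
Extending down a 2nd: Bb4 → Ab4 → Gb4.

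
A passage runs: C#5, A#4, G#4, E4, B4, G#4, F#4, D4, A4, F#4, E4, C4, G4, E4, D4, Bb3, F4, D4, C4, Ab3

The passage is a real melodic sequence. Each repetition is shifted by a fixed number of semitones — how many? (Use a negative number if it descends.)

With a 4-note motive the entries are C#5, B4, A4, G4, F4, each down a 2nd from the previous.
C#5→B4 is 71 − 73 = -2 semitones.

-2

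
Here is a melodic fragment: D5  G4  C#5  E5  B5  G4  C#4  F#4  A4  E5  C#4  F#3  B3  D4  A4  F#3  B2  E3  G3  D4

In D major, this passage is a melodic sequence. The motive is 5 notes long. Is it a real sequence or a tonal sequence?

tonal

Every note is diatonic to D major.
Cell 1 has -7 semitones from note 1 to 2, but cell 2 has -6 — the interval quality changes while the contour stays the same, which is the hallmark of a tonal sequence.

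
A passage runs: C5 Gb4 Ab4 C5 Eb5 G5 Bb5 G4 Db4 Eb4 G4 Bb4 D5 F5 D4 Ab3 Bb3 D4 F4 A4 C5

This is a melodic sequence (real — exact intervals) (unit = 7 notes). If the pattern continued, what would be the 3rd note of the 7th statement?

Grouping in 7s, the 3rd note of each cell is Ab4, Eb4, Bb3.
Each moves down a 4th. Continuing: F3 → C3 → G2 → D2.

D2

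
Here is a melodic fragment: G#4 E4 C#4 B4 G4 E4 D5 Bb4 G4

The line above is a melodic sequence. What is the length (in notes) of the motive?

9 notes total. Splitting into 3 groups of 3:
G#4 E4 C#4 | B4 G4 E4 | D5 Bb4 G4
Each cell is the previous one up a 3rd — so the unit is 3 notes.

3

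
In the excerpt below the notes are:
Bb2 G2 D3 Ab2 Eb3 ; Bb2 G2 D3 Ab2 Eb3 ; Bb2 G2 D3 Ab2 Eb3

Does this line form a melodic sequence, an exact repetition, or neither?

Each 5-note cell is identical (Bb2 G2 D3 Ab2 Eb3), restated at the same pitch.

repetition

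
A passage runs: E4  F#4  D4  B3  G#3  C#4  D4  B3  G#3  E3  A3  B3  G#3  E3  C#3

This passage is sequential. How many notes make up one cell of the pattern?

5

Try groups of 5 (3 cells in 15 notes):
E4 F#4 D4 B3 G#3 | C#4 D4 B3 G#3 E3 | A3 B3 G#3 E3 C#3
Each cell is the previous one down a 3rd — so the unit is 5 notes.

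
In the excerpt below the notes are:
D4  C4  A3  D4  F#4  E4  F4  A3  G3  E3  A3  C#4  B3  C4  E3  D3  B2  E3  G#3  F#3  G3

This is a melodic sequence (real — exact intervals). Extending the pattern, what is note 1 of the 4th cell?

B2

The unit is 7 notes. Position-1 pitches of the 3 shown cells: D4, A3, E3.
Each moves down a 4th; the next is B2.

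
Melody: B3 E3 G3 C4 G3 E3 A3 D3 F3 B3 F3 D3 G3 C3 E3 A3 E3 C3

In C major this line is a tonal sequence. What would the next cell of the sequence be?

F3 B2 D3 G3 D3 B2

Taking 6-note groups, the heads are B3, A3, G3: the pattern moves down a 2nd.
So cell 4 is F3 B2 D3 G3 D3 B2.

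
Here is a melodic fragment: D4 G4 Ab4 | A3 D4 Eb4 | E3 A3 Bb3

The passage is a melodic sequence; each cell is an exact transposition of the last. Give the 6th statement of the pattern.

C#2 F#2 G2

With a 3-note motive the entries are D4, A3, E3, each down a 4th from the previous.
Continuing the starts: B2 → F#2 → C#2.
From C#2 the exact shape gives C#2 F#2 G2.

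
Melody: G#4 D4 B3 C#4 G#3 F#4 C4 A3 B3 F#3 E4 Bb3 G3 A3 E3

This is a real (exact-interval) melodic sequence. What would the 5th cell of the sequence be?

C4 Gb3 Eb3 F3 C3

The 5-note cells begin on G#4, F#4, E4 — each down a 2nd from the last.
Carrying on: D4 → C4.
So cell 5 is C4 Gb3 Eb3 F3 C3.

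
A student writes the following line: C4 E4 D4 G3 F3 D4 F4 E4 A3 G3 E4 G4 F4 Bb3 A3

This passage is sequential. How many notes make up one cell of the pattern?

15 notes total. Splitting into 3 groups of 5:
C4 E4 D4 G3 F3 | D4 F4 E4 A3 G3 | E4 G4 F4 Bb3 A3
Every group is a transposition up a 2nd of the one before; no shorter unit works.

5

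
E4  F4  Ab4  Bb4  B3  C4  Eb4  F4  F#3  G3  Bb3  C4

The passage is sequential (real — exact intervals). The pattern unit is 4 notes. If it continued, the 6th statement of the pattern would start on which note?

D#2

Taking 4-note groups, the heads are E4, B3, F#3: the pattern moves down a 4th.
Continuing: C#3 → G#2 → D#2. Statement 6 starts on D#2.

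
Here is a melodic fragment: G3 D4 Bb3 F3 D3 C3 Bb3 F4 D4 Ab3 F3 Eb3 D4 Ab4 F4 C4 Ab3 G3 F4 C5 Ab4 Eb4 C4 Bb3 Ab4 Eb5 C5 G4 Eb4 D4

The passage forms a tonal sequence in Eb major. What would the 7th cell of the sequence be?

Eb5 Bb5 G5 D5 Bb4 Ab4

With a 6-note motive the entries are G3, Bb3, D4, F4, Ab4, each up a 3rd from the previous.
Carrying on: C5 → Eb5.
So cell 7 is Eb5 Bb5 G5 D5 Bb4 Ab4.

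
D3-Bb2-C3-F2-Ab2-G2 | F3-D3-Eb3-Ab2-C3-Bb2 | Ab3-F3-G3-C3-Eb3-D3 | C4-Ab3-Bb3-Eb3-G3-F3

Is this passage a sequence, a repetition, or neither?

Each 6-note cell is the previous one transposed up a 3rd.

sequence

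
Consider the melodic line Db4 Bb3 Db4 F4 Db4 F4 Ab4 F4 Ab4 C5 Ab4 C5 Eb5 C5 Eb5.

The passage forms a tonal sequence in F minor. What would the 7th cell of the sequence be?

Bb5 G5 Bb5

The 3-note cells begin on Db4, F4, Ab4, C5, Eb5 — each up a 3rd from the last.
Continuing the starts: G5 → Bb5.
From Bb5 the diatonic shape gives Bb5 G5 Bb5.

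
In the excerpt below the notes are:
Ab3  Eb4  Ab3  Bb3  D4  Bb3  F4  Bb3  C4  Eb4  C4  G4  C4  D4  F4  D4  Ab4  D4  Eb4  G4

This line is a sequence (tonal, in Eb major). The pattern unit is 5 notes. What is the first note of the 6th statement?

F4

Taking 5-note groups, the heads are Ab3, Bb3, C4, D4: the pattern moves up a 2nd.
Continuing: Eb4 → F4. Statement 6 starts on F4.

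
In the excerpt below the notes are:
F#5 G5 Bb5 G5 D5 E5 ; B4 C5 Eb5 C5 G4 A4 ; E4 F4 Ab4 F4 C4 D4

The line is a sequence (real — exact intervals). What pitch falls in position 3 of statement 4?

Db4

With 6-note cells, note 3 of each statement runs Bb5, Eb5, Ab4.
From Ab4, down a 5th gives Db4.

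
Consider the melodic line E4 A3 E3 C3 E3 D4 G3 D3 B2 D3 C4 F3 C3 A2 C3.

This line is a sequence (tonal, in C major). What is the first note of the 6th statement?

G3

With a 5-note motive the entries are E4, D4, C4, each down a 2nd from the previous.
Continuing: B3 → A3 → G3. Statement 6 starts on G3.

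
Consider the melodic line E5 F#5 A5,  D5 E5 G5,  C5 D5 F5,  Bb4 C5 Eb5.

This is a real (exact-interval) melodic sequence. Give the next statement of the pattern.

Ab4 Bb4 Db5

Taking 3-note groups, the heads are E5, D5, C5, Bb4: the pattern moves down a 2nd.
Statement 5 starts on Ab4 and keeps the same exact contour: Ab4 Bb4 Db5.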